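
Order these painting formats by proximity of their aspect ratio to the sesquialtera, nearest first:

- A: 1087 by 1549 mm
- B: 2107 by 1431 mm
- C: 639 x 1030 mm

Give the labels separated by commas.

A: 1549/1087 ≈ 1.425 → |1.425 − 1.500| = 0.075
B: 2107/1431 ≈ 1.472 → |1.472 − 1.500| = 0.028
C: 1030/639 ≈ 1.612 → |1.612 − 1.500| = 0.112

B, A, C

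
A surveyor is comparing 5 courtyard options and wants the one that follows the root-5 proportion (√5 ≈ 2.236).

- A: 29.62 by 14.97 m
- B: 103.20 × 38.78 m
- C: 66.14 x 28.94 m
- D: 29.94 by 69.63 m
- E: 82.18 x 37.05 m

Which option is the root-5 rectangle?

Target root-5 ≈ 2.236.
A: 1.979 (Δ0.257)  B: 2.661 (Δ0.425)  C: 2.285 (Δ0.049)  D: 2.326 (Δ0.090)  E: 2.218 (Δ0.018)

E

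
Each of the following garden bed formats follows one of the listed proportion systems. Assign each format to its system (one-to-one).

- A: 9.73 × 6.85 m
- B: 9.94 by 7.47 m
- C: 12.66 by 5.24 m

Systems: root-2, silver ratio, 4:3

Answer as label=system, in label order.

A=root-2, B=4:3, C=silver ratio

Ratios: A ≈ 1.420; B ≈ 1.331; C ≈ 2.416.
Targets: root-2 ≈ 1.414; silver ratio ≈ 2.414; 4:3 ≈ 1.333.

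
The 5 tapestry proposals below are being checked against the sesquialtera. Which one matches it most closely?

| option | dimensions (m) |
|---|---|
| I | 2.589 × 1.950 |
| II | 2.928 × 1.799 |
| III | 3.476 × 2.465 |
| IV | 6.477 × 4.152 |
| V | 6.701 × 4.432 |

Target 3:2 ≈ 1.500.
I: 1.328 (Δ0.172)  II: 1.628 (Δ0.128)  III: 1.410 (Δ0.090)  IV: 1.560 (Δ0.060)  V: 1.512 (Δ0.012)

V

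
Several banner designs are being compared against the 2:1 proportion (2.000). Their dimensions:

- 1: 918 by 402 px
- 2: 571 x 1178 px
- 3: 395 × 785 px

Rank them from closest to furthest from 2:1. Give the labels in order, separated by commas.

3, 2, 1

Ratios: 1 = 918 / 402 ≈ 2.284; 2 = 1178 / 571 ≈ 2.063; 3 = 785 / 395 ≈ 1.987.
|Δ from 2.000|: 1 0.284; 2 0.063; 3 0.013.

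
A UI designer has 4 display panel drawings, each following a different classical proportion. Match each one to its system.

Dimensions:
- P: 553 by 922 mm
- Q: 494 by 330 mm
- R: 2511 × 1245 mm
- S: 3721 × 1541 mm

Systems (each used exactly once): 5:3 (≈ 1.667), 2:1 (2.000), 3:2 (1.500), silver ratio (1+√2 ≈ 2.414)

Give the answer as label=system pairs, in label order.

Ratios: P ≈ 1.667; Q ≈ 1.497; R ≈ 2.017; S ≈ 2.415.
Targets: 5:3 ≈ 1.667; 2:1 ≈ 2.000; 3:2 ≈ 1.500; silver ratio ≈ 2.414.

P=5:3, Q=3:2, R=2:1, S=silver ratio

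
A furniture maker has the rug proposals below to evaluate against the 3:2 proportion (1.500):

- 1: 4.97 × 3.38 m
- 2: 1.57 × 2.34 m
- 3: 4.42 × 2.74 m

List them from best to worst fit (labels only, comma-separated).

1: 4.97/3.38 ≈ 1.470 → |1.470 − 1.500| = 0.030
2: 2.34/1.57 ≈ 1.490 → |1.490 − 1.500| = 0.010
3: 4.42/2.74 ≈ 1.613 → |1.613 − 1.500| = 0.113

2, 1, 3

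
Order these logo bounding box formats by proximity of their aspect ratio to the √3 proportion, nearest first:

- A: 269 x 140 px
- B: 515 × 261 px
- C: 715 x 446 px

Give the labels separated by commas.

C, A, B

A: 269/140 ≈ 1.921 → |1.921 − 1.732| = 0.189
B: 515/261 ≈ 1.973 → |1.973 − 1.732| = 0.241
C: 715/446 ≈ 1.603 → |1.603 − 1.732| = 0.129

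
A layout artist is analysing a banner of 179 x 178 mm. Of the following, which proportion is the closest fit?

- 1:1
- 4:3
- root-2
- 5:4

Ratio = 179 / 178 ≈ 1.006.
Distances: 1:1 1.000 (Δ 0.006); 4:3 1.333 (Δ 0.327); root-2 1.414 (Δ 0.408); 5:4 1.250 (Δ 0.244).

1:1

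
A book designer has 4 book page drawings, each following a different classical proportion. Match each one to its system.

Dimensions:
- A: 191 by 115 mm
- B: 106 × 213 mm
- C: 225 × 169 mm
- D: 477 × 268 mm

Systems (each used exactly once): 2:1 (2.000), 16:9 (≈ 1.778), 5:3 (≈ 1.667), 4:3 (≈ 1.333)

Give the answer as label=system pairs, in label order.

A=5:3, B=2:1, C=4:3, D=16:9

A = 191/115 ≈ 1.661 → 5:3 (1.667)
B = 213/106 ≈ 2.009 → 2:1 (2.000)
C = 225/169 ≈ 1.331 → 4:3 (1.333)
D = 477/268 ≈ 1.780 → 16:9 (1.778)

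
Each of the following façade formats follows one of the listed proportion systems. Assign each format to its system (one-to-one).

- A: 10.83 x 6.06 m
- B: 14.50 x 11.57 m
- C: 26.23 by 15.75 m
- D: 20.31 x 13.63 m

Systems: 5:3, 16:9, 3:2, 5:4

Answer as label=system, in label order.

A=16:9, B=5:4, C=5:3, D=3:2

A = 10.83/6.06 ≈ 1.787 → 16:9 (1.778)
B = 14.50/11.57 ≈ 1.253 → 5:4 (1.250)
C = 26.23/15.75 ≈ 1.665 → 5:3 (1.667)
D = 20.31/13.63 ≈ 1.490 → 3:2 (1.500)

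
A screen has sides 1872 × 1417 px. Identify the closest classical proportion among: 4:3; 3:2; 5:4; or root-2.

Ratio = 1872 / 1417 ≈ 1.321.
Distances: 4:3 1.333 (Δ 0.012); 3:2 1.500 (Δ 0.179); 5:4 1.250 (Δ 0.071); root-2 1.414 (Δ 0.093).

4:3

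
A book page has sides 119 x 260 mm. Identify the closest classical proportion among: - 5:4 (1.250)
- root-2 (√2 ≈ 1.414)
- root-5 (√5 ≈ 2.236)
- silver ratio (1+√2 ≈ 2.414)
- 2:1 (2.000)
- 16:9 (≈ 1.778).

260/119 ≈ 2.185. Nearest candidates are root-5 (2.236, off by 0.051) and 2:1 (2.000, off by 0.185).

root-5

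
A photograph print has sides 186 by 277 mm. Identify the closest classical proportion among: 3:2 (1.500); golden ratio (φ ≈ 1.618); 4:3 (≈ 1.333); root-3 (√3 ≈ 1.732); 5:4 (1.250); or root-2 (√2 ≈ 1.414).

277/186 ≈ 1.489. Nearest candidates are 3:2 (1.500, off by 0.011) and root-2 (1.414, off by 0.075).

3:2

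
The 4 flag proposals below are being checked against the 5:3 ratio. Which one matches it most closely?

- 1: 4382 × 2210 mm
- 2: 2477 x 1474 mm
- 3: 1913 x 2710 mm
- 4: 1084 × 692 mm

2

Target 5:3 ≈ 1.667.
1: 1.983 (Δ0.316)  2: 1.680 (Δ0.013)  3: 1.417 (Δ0.250)  4: 1.566 (Δ0.101)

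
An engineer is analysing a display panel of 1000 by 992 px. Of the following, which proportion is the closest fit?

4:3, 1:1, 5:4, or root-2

1:1

1000/992 ≈ 1.008. Nearest candidates are 1:1 (1.000, off by 0.008) and 5:4 (1.250, off by 0.242).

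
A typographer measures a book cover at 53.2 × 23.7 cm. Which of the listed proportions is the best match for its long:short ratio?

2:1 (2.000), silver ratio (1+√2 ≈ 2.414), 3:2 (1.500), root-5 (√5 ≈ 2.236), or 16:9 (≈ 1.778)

Ratio = 53.2 / 23.7 ≈ 2.245.
Distances: 2:1 2.000 (Δ 0.245); silver ratio 2.414 (Δ 0.169); 3:2 1.500 (Δ 0.745); root-5 2.236 (Δ 0.009); 16:9 1.778 (Δ 0.467).

root-5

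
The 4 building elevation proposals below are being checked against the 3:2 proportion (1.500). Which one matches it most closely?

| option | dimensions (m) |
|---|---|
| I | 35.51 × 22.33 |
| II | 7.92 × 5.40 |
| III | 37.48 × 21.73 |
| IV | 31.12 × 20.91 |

Target 3:2 ≈ 1.500.
I: 1.590 (Δ0.090)  II: 1.467 (Δ0.033)  III: 1.725 (Δ0.225)  IV: 1.488 (Δ0.012)

IV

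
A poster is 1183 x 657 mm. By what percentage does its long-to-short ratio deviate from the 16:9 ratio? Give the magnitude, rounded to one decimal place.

Ratio = 1183 / 657 ≈ 1.8006.
Ideal 16:9 ≈ 1.7778. |1.8006 − 1.7778| / 1.7778 ≈ 1.28% → 1.3%.

1.3%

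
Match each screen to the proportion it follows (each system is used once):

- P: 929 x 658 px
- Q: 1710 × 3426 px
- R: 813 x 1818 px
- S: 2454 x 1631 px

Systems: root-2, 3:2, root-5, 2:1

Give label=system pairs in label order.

P = 929/658 ≈ 1.412 → root-2 (1.414)
Q = 3426/1710 ≈ 2.004 → 2:1 (2.000)
R = 1818/813 ≈ 2.236 → root-5 (2.236)
S = 2454/1631 ≈ 1.505 → 3:2 (1.500)

P=root-2, Q=2:1, R=root-5, S=3:2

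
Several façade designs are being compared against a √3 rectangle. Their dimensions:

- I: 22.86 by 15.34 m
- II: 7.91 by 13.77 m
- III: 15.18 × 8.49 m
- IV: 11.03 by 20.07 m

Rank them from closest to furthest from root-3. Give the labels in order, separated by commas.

II, III, IV, I

I: 22.86/15.34 ≈ 1.490 → |1.490 − 1.732| = 0.242
II: 13.77/7.91 ≈ 1.741 → |1.741 − 1.732| = 0.009
III: 15.18/8.49 ≈ 1.788 → |1.788 − 1.732| = 0.056
IV: 20.07/11.03 ≈ 1.820 → |1.820 − 1.732| = 0.088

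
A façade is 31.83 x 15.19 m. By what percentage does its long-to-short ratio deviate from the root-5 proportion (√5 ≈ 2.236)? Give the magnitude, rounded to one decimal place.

Ratio = 31.83 / 15.19 ≈ 2.0955.
Ideal root-5 ≈ 2.2361. |2.0955 − 2.2361| / 2.2361 ≈ 6.29% → 6.3%.

6.3%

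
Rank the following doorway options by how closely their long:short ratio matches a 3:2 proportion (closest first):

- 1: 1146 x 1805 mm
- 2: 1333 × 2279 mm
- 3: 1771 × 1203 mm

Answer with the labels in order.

Ratios: 1 = 1805 / 1146 ≈ 1.575; 2 = 2279 / 1333 ≈ 1.710; 3 = 1771 / 1203 ≈ 1.472.
|Δ from 1.500|: 1 0.075; 2 0.210; 3 0.028.

3, 1, 2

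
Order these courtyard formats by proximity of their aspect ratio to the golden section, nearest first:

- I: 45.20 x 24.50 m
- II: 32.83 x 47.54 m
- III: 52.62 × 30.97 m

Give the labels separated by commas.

III, II, I

I: 45.20/24.50 ≈ 1.845 → |1.845 − 1.618| = 0.227
II: 47.54/32.83 ≈ 1.448 → |1.448 − 1.618| = 0.170
III: 52.62/30.97 ≈ 1.699 → |1.699 − 1.618| = 0.081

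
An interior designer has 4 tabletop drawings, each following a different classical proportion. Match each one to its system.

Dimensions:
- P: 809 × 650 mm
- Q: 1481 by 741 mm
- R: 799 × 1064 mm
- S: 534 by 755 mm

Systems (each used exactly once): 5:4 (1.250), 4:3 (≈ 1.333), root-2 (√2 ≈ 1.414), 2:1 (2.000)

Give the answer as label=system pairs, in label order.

Ratios: P ≈ 1.245; Q ≈ 1.999; R ≈ 1.332; S ≈ 1.414.
Targets: 5:4 ≈ 1.250; 4:3 ≈ 1.333; root-2 ≈ 1.414; 2:1 ≈ 2.000.

P=5:4, Q=2:1, R=4:3, S=root-2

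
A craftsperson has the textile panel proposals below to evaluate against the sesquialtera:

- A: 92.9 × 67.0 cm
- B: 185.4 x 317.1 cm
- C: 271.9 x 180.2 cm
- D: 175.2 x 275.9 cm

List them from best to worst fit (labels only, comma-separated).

C, D, A, B

Ratios: A = 92.9 / 67.0 ≈ 1.387; B = 317.1 / 185.4 ≈ 1.710; C = 271.9 / 180.2 ≈ 1.509; D = 275.9 / 175.2 ≈ 1.575.
|Δ from 1.500|: A 0.113; B 0.210; C 0.009; D 0.075.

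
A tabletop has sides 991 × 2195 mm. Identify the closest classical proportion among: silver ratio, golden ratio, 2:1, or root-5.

root-5

2195/991 ≈ 2.215. Nearest candidates are root-5 (2.236, off by 0.021) and silver ratio (2.414, off by 0.199).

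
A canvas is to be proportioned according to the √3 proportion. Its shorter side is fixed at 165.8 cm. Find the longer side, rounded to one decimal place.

287.2 cm

root-3 ≈ 1.73205.
Longer side = 165.8 × 1.73205 ≈ 287.174 → 287.2 cm.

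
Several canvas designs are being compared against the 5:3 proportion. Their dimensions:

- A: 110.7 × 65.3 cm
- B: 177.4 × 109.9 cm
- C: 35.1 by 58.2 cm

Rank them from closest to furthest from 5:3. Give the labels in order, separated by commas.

C, A, B

A: 110.7/65.3 ≈ 1.695 → |1.695 − 1.667| = 0.028
B: 177.4/109.9 ≈ 1.614 → |1.614 − 1.667| = 0.053
C: 58.2/35.1 ≈ 1.658 → |1.658 − 1.667| = 0.009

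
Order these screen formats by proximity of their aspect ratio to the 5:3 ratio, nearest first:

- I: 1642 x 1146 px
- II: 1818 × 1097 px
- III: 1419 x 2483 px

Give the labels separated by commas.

I: 1642/1146 ≈ 1.433 → |1.433 − 1.667| = 0.234
II: 1818/1097 ≈ 1.657 → |1.657 − 1.667| = 0.010
III: 2483/1419 ≈ 1.750 → |1.750 − 1.667| = 0.083

II, III, I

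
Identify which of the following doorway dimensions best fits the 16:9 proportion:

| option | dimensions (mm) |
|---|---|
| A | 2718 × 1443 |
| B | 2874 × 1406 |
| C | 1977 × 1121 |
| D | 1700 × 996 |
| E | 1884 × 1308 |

C

Ratios (long/short): A ≈ 1.884; B ≈ 2.044; C ≈ 1.764; D ≈ 1.707; E ≈ 1.440.
16:9 ≈ 1.778; option C is nearest (Δ 0.014).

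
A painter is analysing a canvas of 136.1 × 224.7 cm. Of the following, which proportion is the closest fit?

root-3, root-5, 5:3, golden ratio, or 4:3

224.7/136.1 ≈ 1.651. Nearest candidates are 5:3 (1.667, off by 0.016) and golden ratio (1.618, off by 0.033).

5:3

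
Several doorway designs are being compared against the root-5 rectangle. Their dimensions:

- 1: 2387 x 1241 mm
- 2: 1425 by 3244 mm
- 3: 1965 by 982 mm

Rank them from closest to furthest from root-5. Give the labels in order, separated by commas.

2, 3, 1

Ratios: 1 = 2387 / 1241 ≈ 1.923; 2 = 3244 / 1425 ≈ 2.276; 3 = 1965 / 982 ≈ 2.001.
|Δ from 2.236|: 1 0.313; 2 0.040; 3 0.235.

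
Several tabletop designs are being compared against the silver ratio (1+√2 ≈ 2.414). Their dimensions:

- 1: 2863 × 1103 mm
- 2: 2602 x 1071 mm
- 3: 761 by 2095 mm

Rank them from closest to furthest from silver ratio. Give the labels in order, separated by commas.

2, 1, 3

1: 2863/1103 ≈ 2.596 → |2.596 − 2.414| = 0.182
2: 2602/1071 ≈ 2.430 → |2.430 − 2.414| = 0.016
3: 2095/761 ≈ 2.753 → |2.753 − 2.414| = 0.339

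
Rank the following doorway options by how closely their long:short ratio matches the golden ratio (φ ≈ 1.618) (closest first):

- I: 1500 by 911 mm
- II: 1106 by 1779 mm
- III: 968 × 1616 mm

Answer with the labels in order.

II, I, III

Ratios: I = 1500 / 911 ≈ 1.647; II = 1779 / 1106 ≈ 1.608; III = 1616 / 968 ≈ 1.669.
|Δ from 1.618|: I 0.029; II 0.010; III 0.051.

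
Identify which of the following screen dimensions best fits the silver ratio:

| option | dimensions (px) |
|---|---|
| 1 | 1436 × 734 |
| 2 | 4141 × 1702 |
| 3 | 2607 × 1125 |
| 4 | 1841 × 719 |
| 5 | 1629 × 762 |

Ratios (long/short): 1 ≈ 1.956; 2 ≈ 2.433; 3 ≈ 2.317; 4 ≈ 2.561; 5 ≈ 2.138.
silver ratio ≈ 2.414; option 2 is nearest (Δ 0.019).

2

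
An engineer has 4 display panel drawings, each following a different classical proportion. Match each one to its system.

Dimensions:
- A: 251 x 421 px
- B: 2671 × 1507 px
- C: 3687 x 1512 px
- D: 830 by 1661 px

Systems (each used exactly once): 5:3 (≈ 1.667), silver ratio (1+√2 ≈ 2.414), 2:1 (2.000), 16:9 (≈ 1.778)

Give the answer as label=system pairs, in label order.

A=5:3, B=16:9, C=silver ratio, D=2:1

A = 421/251 ≈ 1.677 → 5:3 (1.667)
B = 2671/1507 ≈ 1.772 → 16:9 (1.778)
C = 3687/1512 ≈ 2.438 → silver ratio (2.414)
D = 1661/830 ≈ 2.001 → 2:1 (2.000)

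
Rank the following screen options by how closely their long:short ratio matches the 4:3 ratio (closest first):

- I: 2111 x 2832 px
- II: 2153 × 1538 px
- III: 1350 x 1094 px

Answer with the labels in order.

I, II, III

Ratios: I = 2832 / 2111 ≈ 1.342; II = 2153 / 1538 ≈ 1.400; III = 1350 / 1094 ≈ 1.234.
|Δ from 1.333|: I 0.009; II 0.067; III 0.099.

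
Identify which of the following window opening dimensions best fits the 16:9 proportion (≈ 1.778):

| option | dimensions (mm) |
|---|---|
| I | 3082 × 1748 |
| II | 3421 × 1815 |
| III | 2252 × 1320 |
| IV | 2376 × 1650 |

Target 16:9 ≈ 1.778.
I: 1.763 (Δ0.015)  II: 1.885 (Δ0.107)  III: 1.706 (Δ0.072)  IV: 1.440 (Δ0.338)

I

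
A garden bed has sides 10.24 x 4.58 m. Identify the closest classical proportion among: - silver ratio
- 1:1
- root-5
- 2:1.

root-5

Ratio = 10.24 / 4.58 ≈ 2.236.
Distances: silver ratio 2.414 (Δ 0.178); 1:1 1.000 (Δ 1.236); root-5 2.236 (Δ 0.000); 2:1 2.000 (Δ 0.236).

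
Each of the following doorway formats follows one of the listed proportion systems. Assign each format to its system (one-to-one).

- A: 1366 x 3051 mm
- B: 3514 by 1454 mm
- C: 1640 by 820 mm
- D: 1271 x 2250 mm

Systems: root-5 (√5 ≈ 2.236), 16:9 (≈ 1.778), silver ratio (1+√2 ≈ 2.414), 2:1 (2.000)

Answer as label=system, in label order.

Ratios: A ≈ 2.234; B ≈ 2.417; C ≈ 2.000; D ≈ 1.770.
Targets: root-5 ≈ 2.236; 16:9 ≈ 1.778; silver ratio ≈ 2.414; 2:1 ≈ 2.000.

A=root-5, B=silver ratio, C=2:1, D=16:9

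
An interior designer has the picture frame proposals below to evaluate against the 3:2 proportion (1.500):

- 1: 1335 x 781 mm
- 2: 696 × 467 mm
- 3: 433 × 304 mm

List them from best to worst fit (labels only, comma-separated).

Ratios: 1 = 1335 / 781 ≈ 1.709; 2 = 696 / 467 ≈ 1.490; 3 = 433 / 304 ≈ 1.424.
|Δ from 1.500|: 1 0.209; 2 0.010; 3 0.076.

2, 3, 1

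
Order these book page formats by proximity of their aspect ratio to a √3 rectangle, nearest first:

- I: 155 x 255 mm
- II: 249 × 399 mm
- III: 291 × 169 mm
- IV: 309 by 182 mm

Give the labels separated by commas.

Ratios: I = 255 / 155 ≈ 1.645; II = 399 / 249 ≈ 1.602; III = 291 / 169 ≈ 1.722; IV = 309 / 182 ≈ 1.698.
|Δ from 1.732|: I 0.087; II 0.130; III 0.010; IV 0.034.

III, IV, I, II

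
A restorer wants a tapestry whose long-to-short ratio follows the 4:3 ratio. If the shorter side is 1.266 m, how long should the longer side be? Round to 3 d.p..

1.688 m

4:3 ≈ 1.33333.
Longer side = 1.266 × 1.33333 ≈ 1.68800 → 1.688 m.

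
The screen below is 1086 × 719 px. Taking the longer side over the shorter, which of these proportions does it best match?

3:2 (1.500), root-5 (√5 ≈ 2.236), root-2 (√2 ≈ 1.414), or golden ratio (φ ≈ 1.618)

3:2

1086/719 ≈ 1.510. Nearest candidates are 3:2 (1.500, off by 0.010) and root-2 (1.414, off by 0.096).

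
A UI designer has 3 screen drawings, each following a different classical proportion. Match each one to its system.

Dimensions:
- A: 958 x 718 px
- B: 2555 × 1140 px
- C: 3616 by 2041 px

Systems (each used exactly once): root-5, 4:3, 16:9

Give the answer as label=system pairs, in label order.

A=4:3, B=root-5, C=16:9

Ratios: A ≈ 1.334; B ≈ 2.241; C ≈ 1.772.
Targets: root-5 ≈ 2.236; 4:3 ≈ 1.333; 16:9 ≈ 1.778.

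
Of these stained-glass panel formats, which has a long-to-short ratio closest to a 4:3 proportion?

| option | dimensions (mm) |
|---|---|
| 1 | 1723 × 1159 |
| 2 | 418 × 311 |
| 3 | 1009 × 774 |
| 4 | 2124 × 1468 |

Target 4:3 ≈ 1.333.
1: 1.487 (Δ0.154)  2: 1.344 (Δ0.011)  3: 1.304 (Δ0.029)  4: 1.447 (Δ0.114)

2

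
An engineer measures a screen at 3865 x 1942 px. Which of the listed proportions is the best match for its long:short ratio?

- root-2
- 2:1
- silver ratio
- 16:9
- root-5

2:1

Ratio = 3865 / 1942 ≈ 1.990.
Distances: root-2 1.414 (Δ 0.576); 2:1 2.000 (Δ 0.010); silver ratio 2.414 (Δ 0.424); 16:9 1.778 (Δ 0.212); root-5 2.236 (Δ 0.246).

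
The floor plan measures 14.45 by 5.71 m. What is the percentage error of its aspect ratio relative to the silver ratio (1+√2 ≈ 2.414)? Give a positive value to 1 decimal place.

Ratio = 14.45 / 5.71 ≈ 2.5306.
Ideal silver ratio ≈ 2.4142. |2.5306 − 2.4142| / 2.4142 ≈ 4.82% → 4.8%.

4.8%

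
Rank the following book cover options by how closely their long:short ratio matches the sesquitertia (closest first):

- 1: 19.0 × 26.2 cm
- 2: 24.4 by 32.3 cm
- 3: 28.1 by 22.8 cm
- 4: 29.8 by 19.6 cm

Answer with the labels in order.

2, 1, 3, 4

1: 26.2/19.0 ≈ 1.379 → |1.379 − 1.333| = 0.046
2: 32.3/24.4 ≈ 1.324 → |1.324 − 1.333| = 0.009
3: 28.1/22.8 ≈ 1.232 → |1.232 − 1.333| = 0.101
4: 29.8/19.6 ≈ 1.520 → |1.520 − 1.333| = 0.187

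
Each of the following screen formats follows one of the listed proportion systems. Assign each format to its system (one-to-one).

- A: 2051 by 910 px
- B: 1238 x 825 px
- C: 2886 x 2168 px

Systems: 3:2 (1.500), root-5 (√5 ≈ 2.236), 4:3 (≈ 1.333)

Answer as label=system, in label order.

A = 2051/910 ≈ 2.254 → root-5 (2.236)
B = 1238/825 ≈ 1.501 → 3:2 (1.500)
C = 2886/2168 ≈ 1.331 → 4:3 (1.333)

A=root-5, B=3:2, C=4:3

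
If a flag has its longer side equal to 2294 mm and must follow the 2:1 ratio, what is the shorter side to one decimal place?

2:1 = 2.00000.
Shorter side = 2294 ÷ 2.00000 ≈ 1147.000 → 1147.0 mm.

1147.0 mm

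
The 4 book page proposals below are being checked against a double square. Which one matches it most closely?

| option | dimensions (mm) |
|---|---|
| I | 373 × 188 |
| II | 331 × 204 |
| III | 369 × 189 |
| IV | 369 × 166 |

Target 2:1 ≈ 2.000.
I: 1.984 (Δ0.016)  II: 1.623 (Δ0.377)  III: 1.952 (Δ0.048)  IV: 2.223 (Δ0.223)

I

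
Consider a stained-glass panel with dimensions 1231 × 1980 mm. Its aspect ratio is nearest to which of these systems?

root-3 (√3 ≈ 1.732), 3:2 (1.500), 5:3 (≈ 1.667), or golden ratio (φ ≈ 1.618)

golden ratio

1980/1231 ≈ 1.608. Nearest candidates are golden ratio (1.618, off by 0.010) and 5:3 (1.667, off by 0.059).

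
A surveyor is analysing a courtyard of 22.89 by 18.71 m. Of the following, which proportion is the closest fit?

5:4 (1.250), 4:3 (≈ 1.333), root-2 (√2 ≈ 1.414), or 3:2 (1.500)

5:4

Ratio = 22.89 / 18.71 ≈ 1.223.
Distances: 5:4 1.250 (Δ 0.027); 4:3 1.333 (Δ 0.110); root-2 1.414 (Δ 0.191); 3:2 1.500 (Δ 0.277).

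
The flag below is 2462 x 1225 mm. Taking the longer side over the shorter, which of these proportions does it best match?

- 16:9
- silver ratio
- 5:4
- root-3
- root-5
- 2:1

2:1

2462/1225 ≈ 2.010. Nearest candidates are 2:1 (2.000, off by 0.010) and root-5 (2.236, off by 0.226).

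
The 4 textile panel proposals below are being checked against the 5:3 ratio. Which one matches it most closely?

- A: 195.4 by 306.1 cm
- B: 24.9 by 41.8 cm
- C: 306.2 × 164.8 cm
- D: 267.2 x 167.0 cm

Ratios (long/short): A ≈ 1.567; B ≈ 1.679; C ≈ 1.858; D ≈ 1.600.
5:3 ≈ 1.667; option B is nearest (Δ 0.012).

B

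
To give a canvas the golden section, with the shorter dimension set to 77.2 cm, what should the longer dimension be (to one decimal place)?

124.9 cm

golden ratio ≈ 1.61803.
Longer side = 77.2 × 1.61803 ≈ 124.912 → 124.9 cm.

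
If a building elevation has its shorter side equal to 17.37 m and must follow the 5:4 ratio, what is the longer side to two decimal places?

21.71 m

5:4 = 1.25000.
Longer side = 17.37 × 1.25000 ≈ 21.7125 → 21.71 m.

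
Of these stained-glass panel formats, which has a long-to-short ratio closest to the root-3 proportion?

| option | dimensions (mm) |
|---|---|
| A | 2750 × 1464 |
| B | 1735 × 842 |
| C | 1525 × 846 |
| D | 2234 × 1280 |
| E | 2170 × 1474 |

D

Target root-3 ≈ 1.732.
A: 1.878 (Δ0.146)  B: 2.061 (Δ0.329)  C: 1.803 (Δ0.071)  D: 1.745 (Δ0.013)  E: 1.472 (Δ0.260)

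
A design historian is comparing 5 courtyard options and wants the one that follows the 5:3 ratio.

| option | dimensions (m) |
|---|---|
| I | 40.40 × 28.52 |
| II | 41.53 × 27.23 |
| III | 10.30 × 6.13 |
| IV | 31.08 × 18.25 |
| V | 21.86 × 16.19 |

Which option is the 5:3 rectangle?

III

Ratios (long/short): I ≈ 1.417; II ≈ 1.525; III ≈ 1.680; IV ≈ 1.703; V ≈ 1.350.
5:3 ≈ 1.667; option III is nearest (Δ 0.013).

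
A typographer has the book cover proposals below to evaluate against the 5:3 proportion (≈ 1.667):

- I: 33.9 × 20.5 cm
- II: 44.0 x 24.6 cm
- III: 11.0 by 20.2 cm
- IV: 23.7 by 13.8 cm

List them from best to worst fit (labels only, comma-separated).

I: 33.9/20.5 ≈ 1.654 → |1.654 − 1.667| = 0.013
II: 44.0/24.6 ≈ 1.789 → |1.789 − 1.667| = 0.122
III: 20.2/11.0 ≈ 1.836 → |1.836 − 1.667| = 0.169
IV: 23.7/13.8 ≈ 1.717 → |1.717 − 1.667| = 0.050

I, IV, II, III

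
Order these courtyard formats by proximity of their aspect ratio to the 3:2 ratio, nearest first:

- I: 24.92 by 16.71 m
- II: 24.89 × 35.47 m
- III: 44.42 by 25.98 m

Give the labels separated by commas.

Ratios: I = 24.92 / 16.71 ≈ 1.491; II = 35.47 / 24.89 ≈ 1.425; III = 44.42 / 25.98 ≈ 1.710.
|Δ from 1.500|: I 0.009; II 0.075; III 0.210.

I, II, III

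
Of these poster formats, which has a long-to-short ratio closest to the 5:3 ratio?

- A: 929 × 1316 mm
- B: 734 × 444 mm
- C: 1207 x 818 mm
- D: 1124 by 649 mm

B

Ratios (long/short): A ≈ 1.417; B ≈ 1.653; C ≈ 1.476; D ≈ 1.732.
5:3 ≈ 1.667; option B is nearest (Δ 0.014).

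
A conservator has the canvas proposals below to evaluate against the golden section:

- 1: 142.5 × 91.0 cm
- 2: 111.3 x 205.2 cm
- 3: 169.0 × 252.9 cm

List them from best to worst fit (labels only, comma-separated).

1: 142.5/91.0 ≈ 1.566 → |1.566 − 1.618| = 0.052
2: 205.2/111.3 ≈ 1.844 → |1.844 − 1.618| = 0.226
3: 252.9/169.0 ≈ 1.496 → |1.496 − 1.618| = 0.122

1, 3, 2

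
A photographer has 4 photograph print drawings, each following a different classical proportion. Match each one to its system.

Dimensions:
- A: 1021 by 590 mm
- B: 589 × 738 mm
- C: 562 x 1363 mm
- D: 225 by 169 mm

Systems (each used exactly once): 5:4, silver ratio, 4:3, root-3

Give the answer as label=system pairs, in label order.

A=root-3, B=5:4, C=silver ratio, D=4:3

Ratios: A ≈ 1.731; B ≈ 1.253; C ≈ 2.425; D ≈ 1.331.
Targets: 5:4 ≈ 1.250; silver ratio ≈ 2.414; 4:3 ≈ 1.333; root-3 ≈ 1.732.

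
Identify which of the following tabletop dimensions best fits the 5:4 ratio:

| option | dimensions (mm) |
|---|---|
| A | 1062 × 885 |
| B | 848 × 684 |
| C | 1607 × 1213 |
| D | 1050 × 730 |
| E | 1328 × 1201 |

B

Target 5:4 ≈ 1.250.
A: 1.200 (Δ0.050)  B: 1.240 (Δ0.010)  C: 1.325 (Δ0.075)  D: 1.438 (Δ0.188)  E: 1.106 (Δ0.144)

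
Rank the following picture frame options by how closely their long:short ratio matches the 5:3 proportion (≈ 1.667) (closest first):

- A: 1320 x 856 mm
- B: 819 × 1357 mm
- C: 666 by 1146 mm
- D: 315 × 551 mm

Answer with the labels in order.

Ratios: A = 1320 / 856 ≈ 1.542; B = 1357 / 819 ≈ 1.657; C = 1146 / 666 ≈ 1.721; D = 551 / 315 ≈ 1.749.
|Δ from 1.667|: A 0.125; B 0.010; C 0.054; D 0.082.

B, C, D, A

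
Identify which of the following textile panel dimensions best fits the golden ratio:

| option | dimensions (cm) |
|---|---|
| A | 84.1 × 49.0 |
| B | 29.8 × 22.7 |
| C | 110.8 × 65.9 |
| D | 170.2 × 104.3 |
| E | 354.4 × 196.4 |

D

Ratios (long/short): A ≈ 1.716; B ≈ 1.313; C ≈ 1.681; D ≈ 1.632; E ≈ 1.804.
golden ratio ≈ 1.618; option D is nearest (Δ 0.014).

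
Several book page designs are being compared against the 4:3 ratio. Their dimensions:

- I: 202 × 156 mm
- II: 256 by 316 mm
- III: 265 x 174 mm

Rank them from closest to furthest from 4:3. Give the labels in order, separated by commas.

Ratios: I = 202 / 156 ≈ 1.295; II = 316 / 256 ≈ 1.234; III = 265 / 174 ≈ 1.523.
|Δ from 1.333|: I 0.038; II 0.099; III 0.190.

I, II, III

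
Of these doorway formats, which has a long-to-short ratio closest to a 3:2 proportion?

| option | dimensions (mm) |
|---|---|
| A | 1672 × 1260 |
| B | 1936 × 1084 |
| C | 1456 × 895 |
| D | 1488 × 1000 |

Target 3:2 ≈ 1.500.
A: 1.327 (Δ0.173)  B: 1.786 (Δ0.286)  C: 1.627 (Δ0.127)  D: 1.488 (Δ0.012)

D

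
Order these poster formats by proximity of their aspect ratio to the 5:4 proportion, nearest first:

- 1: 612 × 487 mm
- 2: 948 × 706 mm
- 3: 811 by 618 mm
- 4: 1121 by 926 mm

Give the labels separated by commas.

1, 4, 3, 2

Ratios: 1 = 612 / 487 ≈ 1.257; 2 = 948 / 706 ≈ 1.343; 3 = 811 / 618 ≈ 1.312; 4 = 1121 / 926 ≈ 1.211.
|Δ from 1.250|: 1 0.007; 2 0.093; 3 0.062; 4 0.039.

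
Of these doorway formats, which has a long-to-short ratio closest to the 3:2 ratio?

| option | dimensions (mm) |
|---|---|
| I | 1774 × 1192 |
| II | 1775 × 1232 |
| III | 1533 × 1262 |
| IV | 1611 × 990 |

I

Ratios (long/short): I ≈ 1.488; II ≈ 1.441; III ≈ 1.215; IV ≈ 1.627.
3:2 ≈ 1.500; option I is nearest (Δ 0.012).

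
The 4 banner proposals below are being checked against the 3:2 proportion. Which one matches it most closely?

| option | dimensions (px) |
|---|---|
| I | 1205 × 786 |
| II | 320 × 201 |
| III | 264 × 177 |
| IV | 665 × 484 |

Target 3:2 ≈ 1.500.
I: 1.533 (Δ0.033)  II: 1.592 (Δ0.092)  III: 1.492 (Δ0.008)  IV: 1.374 (Δ0.126)

III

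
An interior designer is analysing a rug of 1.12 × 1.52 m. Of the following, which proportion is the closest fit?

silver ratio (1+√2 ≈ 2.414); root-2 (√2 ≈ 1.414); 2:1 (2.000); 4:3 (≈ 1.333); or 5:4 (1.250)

4:3

Ratio = 1.52 / 1.12 ≈ 1.357.
Distances: silver ratio 2.414 (Δ 1.057); root-2 1.414 (Δ 0.057); 2:1 2.000 (Δ 0.643); 4:3 1.333 (Δ 0.024); 5:4 1.250 (Δ 0.107).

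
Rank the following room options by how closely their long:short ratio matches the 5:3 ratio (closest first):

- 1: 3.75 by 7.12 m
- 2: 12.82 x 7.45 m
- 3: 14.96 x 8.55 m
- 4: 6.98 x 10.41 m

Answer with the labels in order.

1: 7.12/3.75 ≈ 1.899 → |1.899 − 1.667| = 0.232
2: 12.82/7.45 ≈ 1.721 → |1.721 − 1.667| = 0.054
3: 14.96/8.55 ≈ 1.750 → |1.750 − 1.667| = 0.083
4: 10.41/6.98 ≈ 1.491 → |1.491 − 1.667| = 0.176

2, 3, 4, 1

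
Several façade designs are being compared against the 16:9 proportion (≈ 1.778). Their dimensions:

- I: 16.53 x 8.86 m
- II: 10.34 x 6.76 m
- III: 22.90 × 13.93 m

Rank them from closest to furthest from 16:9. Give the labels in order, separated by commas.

I: 16.53/8.86 ≈ 1.866 → |1.866 − 1.778| = 0.088
II: 10.34/6.76 ≈ 1.530 → |1.530 − 1.778| = 0.248
III: 22.90/13.93 ≈ 1.644 → |1.644 − 1.778| = 0.134

I, III, II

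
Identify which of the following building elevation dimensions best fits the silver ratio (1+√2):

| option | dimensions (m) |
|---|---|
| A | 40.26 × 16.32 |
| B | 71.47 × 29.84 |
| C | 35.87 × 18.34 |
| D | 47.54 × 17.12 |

B

Ratios (long/short): A ≈ 2.467; B ≈ 2.395; C ≈ 1.956; D ≈ 2.777.
silver ratio ≈ 2.414; option B is nearest (Δ 0.019).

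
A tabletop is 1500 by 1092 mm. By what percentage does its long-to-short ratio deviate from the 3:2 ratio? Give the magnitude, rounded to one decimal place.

Ratio = 1500 / 1092 ≈ 1.3736.
Ideal 3:2 = 1.5000. |1.3736 − 1.5000| / 1.5000 ≈ 8.43% → 8.4%.

8.4%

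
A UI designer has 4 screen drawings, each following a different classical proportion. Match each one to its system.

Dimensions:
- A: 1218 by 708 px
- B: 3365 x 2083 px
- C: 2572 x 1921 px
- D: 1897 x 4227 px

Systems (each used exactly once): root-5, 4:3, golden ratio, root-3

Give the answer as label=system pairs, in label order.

Ratios: A ≈ 1.720; B ≈ 1.615; C ≈ 1.339; D ≈ 2.228.
Targets: root-5 ≈ 2.236; 4:3 ≈ 1.333; golden ratio ≈ 1.618; root-3 ≈ 1.732.

A=root-3, B=golden ratio, C=4:3, D=root-5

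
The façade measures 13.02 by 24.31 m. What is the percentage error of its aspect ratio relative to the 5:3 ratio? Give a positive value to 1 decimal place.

Ratio = 24.31 / 13.02 ≈ 1.8671.
Ideal 5:3 ≈ 1.6667. |1.8671 − 1.6667| / 1.6667 ≈ 12.02% → 12.0%.

12.0%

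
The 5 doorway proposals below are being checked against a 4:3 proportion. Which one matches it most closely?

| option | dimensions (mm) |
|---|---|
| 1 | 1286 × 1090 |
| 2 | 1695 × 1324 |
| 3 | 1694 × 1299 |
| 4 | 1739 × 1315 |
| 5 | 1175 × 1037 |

Target 4:3 ≈ 1.333.
1: 1.180 (Δ0.153)  2: 1.280 (Δ0.053)  3: 1.304 (Δ0.029)  4: 1.322 (Δ0.011)  5: 1.133 (Δ0.200)

4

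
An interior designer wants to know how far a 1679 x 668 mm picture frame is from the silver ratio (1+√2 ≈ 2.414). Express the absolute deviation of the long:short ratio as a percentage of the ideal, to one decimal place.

4.1%

Ratio = 1679 / 668 ≈ 2.5135.
Ideal silver ratio ≈ 2.4142. |2.5135 − 2.4142| / 2.4142 ≈ 4.11% → 4.1%.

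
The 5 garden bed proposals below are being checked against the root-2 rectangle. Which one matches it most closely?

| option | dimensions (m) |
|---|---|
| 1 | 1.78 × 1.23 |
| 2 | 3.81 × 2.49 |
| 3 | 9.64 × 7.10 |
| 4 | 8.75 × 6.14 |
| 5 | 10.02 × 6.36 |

Ratios (long/short): 1 ≈ 1.447; 2 ≈ 1.530; 3 ≈ 1.358; 4 ≈ 1.425; 5 ≈ 1.575.
root-2 ≈ 1.414; option 4 is nearest (Δ 0.011).

4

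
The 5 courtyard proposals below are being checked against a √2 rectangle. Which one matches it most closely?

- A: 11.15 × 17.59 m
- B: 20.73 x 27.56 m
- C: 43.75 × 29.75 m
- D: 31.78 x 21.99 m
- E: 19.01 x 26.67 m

Ratios (long/short): A ≈ 1.578; B ≈ 1.329; C ≈ 1.471; D ≈ 1.445; E ≈ 1.403.
root-2 ≈ 1.414; option E is nearest (Δ 0.011).

E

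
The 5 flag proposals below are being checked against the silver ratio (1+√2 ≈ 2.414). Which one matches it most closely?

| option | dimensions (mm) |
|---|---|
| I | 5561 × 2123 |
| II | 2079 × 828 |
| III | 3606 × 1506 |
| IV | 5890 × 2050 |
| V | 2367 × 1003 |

Target silver ratio ≈ 2.414.
I: 2.619 (Δ0.205)  II: 2.511 (Δ0.097)  III: 2.394 (Δ0.020)  IV: 2.873 (Δ0.459)  V: 2.360 (Δ0.054)

III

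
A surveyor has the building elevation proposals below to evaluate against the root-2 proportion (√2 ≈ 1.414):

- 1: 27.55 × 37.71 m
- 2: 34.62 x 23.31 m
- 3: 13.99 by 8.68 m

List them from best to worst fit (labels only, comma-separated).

1, 2, 3

1: 37.71/27.55 ≈ 1.369 → |1.369 − 1.414| = 0.045
2: 34.62/23.31 ≈ 1.485 → |1.485 − 1.414| = 0.071
3: 13.99/8.68 ≈ 1.612 → |1.612 − 1.414| = 0.198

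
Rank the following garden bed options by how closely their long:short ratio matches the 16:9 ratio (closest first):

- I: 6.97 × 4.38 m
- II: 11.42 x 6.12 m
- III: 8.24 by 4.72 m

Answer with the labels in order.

I: 6.97/4.38 ≈ 1.591 → |1.591 − 1.778| = 0.187
II: 11.42/6.12 ≈ 1.866 → |1.866 − 1.778| = 0.088
III: 8.24/4.72 ≈ 1.746 → |1.746 − 1.778| = 0.032

III, II, I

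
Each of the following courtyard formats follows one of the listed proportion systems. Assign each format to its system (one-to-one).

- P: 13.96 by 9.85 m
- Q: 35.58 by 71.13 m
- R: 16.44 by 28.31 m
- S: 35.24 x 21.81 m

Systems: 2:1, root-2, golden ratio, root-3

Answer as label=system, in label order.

P=root-2, Q=2:1, R=root-3, S=golden ratio

Ratios: P ≈ 1.417; Q ≈ 1.999; R ≈ 1.722; S ≈ 1.616.
Targets: 2:1 ≈ 2.000; root-2 ≈ 1.414; golden ratio ≈ 1.618; root-3 ≈ 1.732.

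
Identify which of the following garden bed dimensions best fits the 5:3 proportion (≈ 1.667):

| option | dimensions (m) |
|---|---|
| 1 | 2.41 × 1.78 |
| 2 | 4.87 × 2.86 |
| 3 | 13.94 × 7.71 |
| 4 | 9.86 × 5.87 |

4

Ratios (long/short): 1 ≈ 1.354; 2 ≈ 1.703; 3 ≈ 1.808; 4 ≈ 1.680.
5:3 ≈ 1.667; option 4 is nearest (Δ 0.013).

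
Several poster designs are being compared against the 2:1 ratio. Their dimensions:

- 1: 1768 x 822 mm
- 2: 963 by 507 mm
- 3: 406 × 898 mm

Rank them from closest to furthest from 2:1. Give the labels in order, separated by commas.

2, 1, 3

1: 1768/822 ≈ 2.151 → |2.151 − 2.000| = 0.151
2: 963/507 ≈ 1.899 → |1.899 − 2.000| = 0.101
3: 898/406 ≈ 2.212 → |2.212 − 2.000| = 0.212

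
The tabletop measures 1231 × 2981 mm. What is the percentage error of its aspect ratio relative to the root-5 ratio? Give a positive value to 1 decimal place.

8.3%

Ratio = 2981 / 1231 ≈ 2.4216.
Ideal root-5 ≈ 2.2361. |2.4216 − 2.2361| / 2.2361 ≈ 8.30% → 8.3%.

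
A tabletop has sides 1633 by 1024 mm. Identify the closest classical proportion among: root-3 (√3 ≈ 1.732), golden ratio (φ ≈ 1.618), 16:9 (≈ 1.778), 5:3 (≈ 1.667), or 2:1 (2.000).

Ratio = 1633 / 1024 ≈ 1.595.
Distances: root-3 1.732 (Δ 0.137); golden ratio 1.618 (Δ 0.023); 16:9 1.778 (Δ 0.183); 5:3 1.667 (Δ 0.072); 2:1 2.000 (Δ 0.405).

golden ratio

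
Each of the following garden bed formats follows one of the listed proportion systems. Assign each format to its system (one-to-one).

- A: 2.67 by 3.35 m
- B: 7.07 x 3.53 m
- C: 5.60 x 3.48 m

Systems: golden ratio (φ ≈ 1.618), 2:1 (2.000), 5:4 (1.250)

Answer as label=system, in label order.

A=5:4, B=2:1, C=golden ratio

A = 3.35/2.67 ≈ 1.255 → 5:4 (1.250)
B = 7.07/3.53 ≈ 2.003 → 2:1 (2.000)
C = 5.60/3.48 ≈ 1.609 → golden ratio (1.618)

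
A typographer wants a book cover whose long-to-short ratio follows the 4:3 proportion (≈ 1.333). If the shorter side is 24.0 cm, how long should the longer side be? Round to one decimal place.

32.0 cm

4:3 ≈ 1.33333.
Longer side = 24.0 × 1.33333 ≈ 32.000 → 32.0 cm.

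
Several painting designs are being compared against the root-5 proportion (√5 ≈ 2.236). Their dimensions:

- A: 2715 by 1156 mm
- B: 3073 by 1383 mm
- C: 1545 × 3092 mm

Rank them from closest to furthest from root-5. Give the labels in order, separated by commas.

A: 2715/1156 ≈ 2.349 → |2.349 − 2.236| = 0.113
B: 3073/1383 ≈ 2.222 → |2.222 − 2.236| = 0.014
C: 3092/1545 ≈ 2.001 → |2.001 − 2.236| = 0.235

B, A, C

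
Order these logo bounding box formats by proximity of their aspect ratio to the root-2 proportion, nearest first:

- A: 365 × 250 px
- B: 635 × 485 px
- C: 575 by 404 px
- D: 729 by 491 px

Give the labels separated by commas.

C, A, D, B

Ratios: A = 365 / 250 ≈ 1.460; B = 635 / 485 ≈ 1.309; C = 575 / 404 ≈ 1.423; D = 729 / 491 ≈ 1.485.
|Δ from 1.414|: A 0.046; B 0.105; C 0.009; D 0.071.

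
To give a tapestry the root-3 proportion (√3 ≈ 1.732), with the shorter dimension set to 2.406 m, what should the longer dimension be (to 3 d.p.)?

4.167 m

root-3 ≈ 1.73205.
Longer side = 2.406 × 1.73205 ≈ 4.16731 → 4.167 m.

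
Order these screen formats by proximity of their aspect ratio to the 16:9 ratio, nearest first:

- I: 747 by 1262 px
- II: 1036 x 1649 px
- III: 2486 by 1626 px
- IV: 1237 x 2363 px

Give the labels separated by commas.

I: 1262/747 ≈ 1.689 → |1.689 − 1.778| = 0.089
II: 1649/1036 ≈ 1.592 → |1.592 − 1.778| = 0.186
III: 2486/1626 ≈ 1.529 → |1.529 − 1.778| = 0.249
IV: 2363/1237 ≈ 1.910 → |1.910 − 1.778| = 0.132

I, IV, II, III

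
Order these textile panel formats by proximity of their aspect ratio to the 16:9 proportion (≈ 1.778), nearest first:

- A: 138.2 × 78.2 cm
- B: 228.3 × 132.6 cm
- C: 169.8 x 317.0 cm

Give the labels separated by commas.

A: 138.2/78.2 ≈ 1.767 → |1.767 − 1.778| = 0.011
B: 228.3/132.6 ≈ 1.722 → |1.722 − 1.778| = 0.056
C: 317.0/169.8 ≈ 1.867 → |1.867 − 1.778| = 0.089

A, B, C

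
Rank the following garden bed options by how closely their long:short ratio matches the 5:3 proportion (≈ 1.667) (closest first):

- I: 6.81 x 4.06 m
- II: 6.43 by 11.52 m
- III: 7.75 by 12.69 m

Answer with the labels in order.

I: 6.81/4.06 ≈ 1.677 → |1.677 − 1.667| = 0.010
II: 11.52/6.43 ≈ 1.792 → |1.792 − 1.667| = 0.125
III: 12.69/7.75 ≈ 1.637 → |1.637 − 1.667| = 0.030

I, III, II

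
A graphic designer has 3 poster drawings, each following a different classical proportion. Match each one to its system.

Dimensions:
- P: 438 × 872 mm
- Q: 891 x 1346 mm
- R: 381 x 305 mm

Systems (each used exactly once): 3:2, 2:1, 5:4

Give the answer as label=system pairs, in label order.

Ratios: P ≈ 1.991; Q ≈ 1.511; R ≈ 1.249.
Targets: 3:2 ≈ 1.500; 2:1 ≈ 2.000; 5:4 ≈ 1.250.

P=2:1, Q=3:2, R=5:4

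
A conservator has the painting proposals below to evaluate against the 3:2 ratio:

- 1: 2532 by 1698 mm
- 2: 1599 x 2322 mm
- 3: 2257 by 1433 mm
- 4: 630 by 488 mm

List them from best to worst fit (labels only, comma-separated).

1, 2, 3, 4

Ratios: 1 = 2532 / 1698 ≈ 1.491; 2 = 2322 / 1599 ≈ 1.452; 3 = 2257 / 1433 ≈ 1.575; 4 = 630 / 488 ≈ 1.291.
|Δ from 1.500|: 1 0.009; 2 0.048; 3 0.075; 4 0.209.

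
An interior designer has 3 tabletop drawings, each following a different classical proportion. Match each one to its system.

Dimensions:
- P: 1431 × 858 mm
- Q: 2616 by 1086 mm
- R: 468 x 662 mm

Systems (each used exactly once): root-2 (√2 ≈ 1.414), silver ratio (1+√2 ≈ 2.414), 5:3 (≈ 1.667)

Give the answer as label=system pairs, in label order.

P=5:3, Q=silver ratio, R=root-2

P = 1431/858 ≈ 1.668 → 5:3 (1.667)
Q = 2616/1086 ≈ 2.409 → silver ratio (2.414)
R = 662/468 ≈ 1.415 → root-2 (1.414)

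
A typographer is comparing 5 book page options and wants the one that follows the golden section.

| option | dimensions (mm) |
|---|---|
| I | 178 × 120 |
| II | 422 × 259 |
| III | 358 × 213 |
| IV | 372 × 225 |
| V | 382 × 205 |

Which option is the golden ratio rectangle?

Ratios (long/short): I ≈ 1.483; II ≈ 1.629; III ≈ 1.681; IV ≈ 1.653; V ≈ 1.863.
golden ratio ≈ 1.618; option II is nearest (Δ 0.011).

II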